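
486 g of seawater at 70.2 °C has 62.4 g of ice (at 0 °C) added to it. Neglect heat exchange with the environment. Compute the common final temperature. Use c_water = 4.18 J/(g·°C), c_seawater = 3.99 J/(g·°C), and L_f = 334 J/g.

T_f ≈ 52.4 °C

Sum of m c ΔT and latent-heat terms is zero:
melt ice: 62.4·334 = 20842; warm the meltwater: 260.83 T; seawater: 1939.1(T − 70.2)
2200 T = 136128 − 20842 = 115286
T ≈ 52.40 °C — above 0 °C, consistent with complete melting.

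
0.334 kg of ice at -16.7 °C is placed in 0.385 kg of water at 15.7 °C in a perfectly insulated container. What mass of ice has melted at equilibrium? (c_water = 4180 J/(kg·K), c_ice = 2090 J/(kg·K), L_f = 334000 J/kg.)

Heat available from the water dropping to 0 °C: 0.385×4180×15.7 = 25266 J.
Warming the ice to 0 °C takes 0.334×2090×16.7 = 11658 J, leaving 13608 J for melting.
To melt every bit of ice: 0.334×334000 = 111556 J.
13608 J < 111556 J, so only part of the ice melts and the system sits at 0 °C.
m_melt = 13608 / L_f = 0.04074 kg.

m_melted ≈ 0.0407 kg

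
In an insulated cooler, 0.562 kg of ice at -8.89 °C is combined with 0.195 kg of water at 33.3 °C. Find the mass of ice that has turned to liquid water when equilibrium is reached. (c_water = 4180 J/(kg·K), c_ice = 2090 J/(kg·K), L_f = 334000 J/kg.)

m_melted ≈ 0.05 kg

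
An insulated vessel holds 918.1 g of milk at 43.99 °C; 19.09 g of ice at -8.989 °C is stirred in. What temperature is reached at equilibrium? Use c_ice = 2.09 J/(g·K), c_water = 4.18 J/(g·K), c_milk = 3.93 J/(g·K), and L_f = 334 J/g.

T_f ≈ 41.2 °C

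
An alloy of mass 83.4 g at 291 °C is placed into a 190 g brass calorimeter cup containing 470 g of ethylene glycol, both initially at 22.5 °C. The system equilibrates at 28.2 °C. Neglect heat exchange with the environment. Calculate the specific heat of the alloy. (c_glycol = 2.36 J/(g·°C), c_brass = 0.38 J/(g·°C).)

c ≈ 0.307 J/(g·°C)

Energy conservation, ΣQ = 0:
83.4·c·(28.2 − 291) + 470·2.36·(28.2 − 22.5) + 190·0.38·(28.2 − 22.5) = 0
-21918 c = -6734
c = -6734/-21918 ≈ 0.3072 J/(g·°C)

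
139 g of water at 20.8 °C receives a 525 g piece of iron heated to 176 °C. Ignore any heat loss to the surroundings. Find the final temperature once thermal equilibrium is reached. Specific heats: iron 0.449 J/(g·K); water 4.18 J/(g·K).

Net heat exchanged in the isolated system is zero:
525·0.449·(T − 176) + 139·4.18·(T − 20.8) = 0
235.72(T − 176) + 581.02(T − 20.8) = 0
816.75 T = 53573
T = 53573 / 816.75 = 65.6 °C

T_f ≈ 65.6 °C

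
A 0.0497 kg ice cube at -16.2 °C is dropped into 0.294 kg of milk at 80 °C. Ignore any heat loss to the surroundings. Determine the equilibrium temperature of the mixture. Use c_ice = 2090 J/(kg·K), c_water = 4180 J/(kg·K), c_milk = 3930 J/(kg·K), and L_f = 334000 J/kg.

T_f ≈ 54.4 °C

Let T be the final temperature. ΣQ_i = 0:
ice -16.2→0 °C: 0.0497·2090·16.2 = 1682.7; melt ice: 0.0497·334000 = 16600; warm the meltwater: 207.75 T; milk cools: 0.294·3930·(T − 80) = 1155.4(T − 80)
1363.2 T = 92434 − 18283 = 74151
T ≈ 54.40 °C — above 0 °C, consistent with complete melting.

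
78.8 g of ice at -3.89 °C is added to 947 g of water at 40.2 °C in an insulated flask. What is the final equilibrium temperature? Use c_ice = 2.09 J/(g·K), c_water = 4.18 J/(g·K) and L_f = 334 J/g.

Energy conservation, ΣQ = 0:
warm ice to 0 °C: 78.8×2.09×(0 − (-3.89)) = 640.65; melt ice: 78.8×334 = 26319; meltwater 0→T: 78.8×4.18×T = 329.38 T; water: 3958.5(T − 40.2)
4287.8 T = 159130 − 26960 = 132170
T ≈ 30.82 °C — above 0 °C, consistent with complete melting.

T_f ≈ 30.8 °C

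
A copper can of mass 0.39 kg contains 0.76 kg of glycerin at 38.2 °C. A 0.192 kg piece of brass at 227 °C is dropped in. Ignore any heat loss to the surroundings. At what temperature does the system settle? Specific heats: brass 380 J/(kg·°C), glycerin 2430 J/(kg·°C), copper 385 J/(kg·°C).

With ΣQ=0 the equilibrium temperature is the m·c-weighted mean:
T_f = (72.96×227 + 1846.8×38.2 + 150.15×38.2) / (72.96 + 1846.8 + 150.15)
    = 92845 / 2069.9 ≈ 44.85 °C

T_f ≈ 44.9 °C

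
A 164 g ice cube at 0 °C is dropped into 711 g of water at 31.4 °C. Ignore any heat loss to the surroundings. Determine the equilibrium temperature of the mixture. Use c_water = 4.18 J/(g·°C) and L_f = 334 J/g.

Taking heat into each body as positive, Σ m c ΔT = 0:
fusion: m_ice L_f = 164·334 = 54776; warm the meltwater: 685.52 T; water cools: 711·4.18·(T − 31.4) = 2972(T − 31.4)
3657.5 T = 93320 − 54776 = 38544
T ≈ 10.54 °C (positive, so assuming full melt was valid).

T_f ≈ 10.5 °C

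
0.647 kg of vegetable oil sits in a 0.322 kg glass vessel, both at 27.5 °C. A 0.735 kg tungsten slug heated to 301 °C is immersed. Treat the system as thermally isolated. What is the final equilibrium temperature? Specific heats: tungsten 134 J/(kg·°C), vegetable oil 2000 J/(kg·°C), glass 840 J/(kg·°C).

T_f ≈ 43.7 °C

Taking heat into each body as positive, Σ m c ΔT = 0:
0.735*134*(T − 301) + 0.647*2000*(T − 27.5) + 0.322*840*(T − 27.5) = 0
(98.49 + 1294 + 270.48) T = 98.49*301 + 1294*27.5 + 270.48*27.5
T = 72669/1663 ≈ 43.70 °C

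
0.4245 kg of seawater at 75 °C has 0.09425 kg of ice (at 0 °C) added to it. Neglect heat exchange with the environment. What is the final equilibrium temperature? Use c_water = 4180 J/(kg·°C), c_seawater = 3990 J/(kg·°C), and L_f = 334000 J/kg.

T_f ≈ 45.8 °C

Conservation of energy gives ΣQ = 0:
latent heat to melt: 0.09425×334000 = 31480; meltwater 0→T: 0.09425×4180×T = 393.96 T; seawater cools: 0.4245×3990×(T − 75) = 1693.8(T − 75)
2087.7 T = 127032 − 31480 = 95552
T ≈ 45.77 °C — above 0 °C, consistent with complete melting.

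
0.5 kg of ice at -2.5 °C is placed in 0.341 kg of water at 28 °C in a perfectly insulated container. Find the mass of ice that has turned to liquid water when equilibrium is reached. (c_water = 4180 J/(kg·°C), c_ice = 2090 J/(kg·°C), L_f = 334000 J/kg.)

Water can give up m c ΔT = 0.341·4180·28 = 39911 J before reaching 0 °C.
Of that, 0.5·2090·2.5 = 2612.5 J goes to bring the ice to 0 °C, leaving 37298 J.
To melt every bit of ice: 0.5·334000 = 167000 J.
That's not enough to melt it all — equilibrium is at 0 °C with ice remaining.
m_melt = 37298 / L_f = 0.1117 kg.

m_melted ≈ 0.112 kg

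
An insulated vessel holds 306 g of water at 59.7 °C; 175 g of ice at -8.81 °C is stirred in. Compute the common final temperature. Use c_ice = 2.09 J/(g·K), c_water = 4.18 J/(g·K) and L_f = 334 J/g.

T_f ≈ 7.3 °C

Energy balance with sensible and latent terms:
warm ice to 0 °C: 175×2.09×(0 − (-8.81)) = 3222.3
  fusion: m_ice L_f = 175×334 = 58450
  warm the meltwater: 731.5 T
  water: 1279.1(T − 59.7)
2010.6 T = 76361 − 61672 = 14689
T ≈ 7.31 °C. Since T > 0 °C, the all-ice-melts assumption holds.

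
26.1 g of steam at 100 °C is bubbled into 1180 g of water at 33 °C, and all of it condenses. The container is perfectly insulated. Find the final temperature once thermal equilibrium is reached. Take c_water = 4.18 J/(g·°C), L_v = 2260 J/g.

Net heat exchanged in the isolated system is zero:
steam→water at 100 °C releases m L_v = 26.1×2260 = 58986
  condensed water 100 °C→T: 109.1(T − 100)
  water warms: 1180×4.18×(T − 33) = 4932.4(T − 33)
5041.5 T = 58986 + 10910 + 162769 = 232665
T ≈ 46.15 °C — below 100 °C, confirming all the steam condensed.

T_f ≈ 46.1 °C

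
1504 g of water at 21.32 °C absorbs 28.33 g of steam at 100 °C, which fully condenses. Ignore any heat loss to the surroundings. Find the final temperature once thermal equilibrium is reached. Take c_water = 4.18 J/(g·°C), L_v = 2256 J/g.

Let T be the final temperature. ΣQ_i = 0:
latent heat released on condensation: 28.33×2256 = 63912; condensate cools 100→T: 28.33×4.18×(T − 100) = 118.42(T − 100); original water: 6286.7(T − 21.32)
6405.1 T = 63912 + 11842 + 134033 = 209787
T ≈ 32.75 °C — below 100 °C, confirming all the steam condensed.

T_f ≈ 32.8 °C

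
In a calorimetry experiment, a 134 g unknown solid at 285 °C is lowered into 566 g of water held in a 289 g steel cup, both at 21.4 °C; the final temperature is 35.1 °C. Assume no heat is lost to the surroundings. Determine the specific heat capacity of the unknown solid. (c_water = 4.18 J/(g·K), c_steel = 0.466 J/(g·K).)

Let T be the final temperature. ΣQ_i = 0:
134·c·(35.1 − 285) + 566·4.18·(35.1 − 21.4) + 289·0.466·(35.1 − 21.4) = 0
-33487 c = -34258
c = -34258/-33487 ≈ 1.023 J/(g·K)

c ≈ 1.02 J/(g·K)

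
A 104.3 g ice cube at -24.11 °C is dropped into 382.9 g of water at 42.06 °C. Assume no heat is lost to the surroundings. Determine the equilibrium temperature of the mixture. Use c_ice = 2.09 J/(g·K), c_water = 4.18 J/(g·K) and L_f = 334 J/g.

Heat gained plus heat lost sum to zero:
ice -24.11→0 °C: 104.3·2.09·24.11 = 5255.7; fusion: m_ice L_f = 104.3·334 = 34836; warm the meltwater: 435.97 T; water: 1600.5(T − 42.06)
2036.5 T = 67318 − 40092 = 27226
T ≈ 13.37 °C (positive, so assuming full melt was valid).

T_f ≈ 13.4 °C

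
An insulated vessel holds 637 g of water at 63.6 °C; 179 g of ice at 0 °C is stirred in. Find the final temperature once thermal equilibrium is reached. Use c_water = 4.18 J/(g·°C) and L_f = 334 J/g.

T_f ≈ 32.1 °C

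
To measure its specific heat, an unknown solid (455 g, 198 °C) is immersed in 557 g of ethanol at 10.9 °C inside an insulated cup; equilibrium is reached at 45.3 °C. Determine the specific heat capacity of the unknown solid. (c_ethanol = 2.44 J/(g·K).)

c ≈ 0.673 J/(g·K)

Conservation of energy gives ΣQ = 0:
455·c·(45.3 − 198) + 557·2.44·(45.3 − 10.9) = 0
-69478 c = -46752
c = -46752/-69478 ≈ 0.6729 J/(g·K)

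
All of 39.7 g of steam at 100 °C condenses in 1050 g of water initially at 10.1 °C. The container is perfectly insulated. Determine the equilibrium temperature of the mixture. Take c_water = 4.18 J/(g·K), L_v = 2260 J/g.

T_f ≈ 33.1 °C

Setting the total heat transfer to zero:
latent heat released on condensation: 39.7·2260 = 89722
  condensate cools 100→T: 39.7·4.18·(T − 100) = 165.95(T − 100)
  original water: 4389(T − 10.1)
4554.9 T = 89722 + 16595 + 44329 = 150646
T ≈ 33.07 °C, under the boiling point, so the assumption holds.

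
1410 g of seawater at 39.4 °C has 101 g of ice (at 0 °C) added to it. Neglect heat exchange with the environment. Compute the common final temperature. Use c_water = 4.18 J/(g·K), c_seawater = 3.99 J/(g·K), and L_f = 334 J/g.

T_f ≈ 31.1 °C

Heat gained plus heat lost sum to zero:
melt ice: 101×334 = 33734; meltwater 0→T: 101×4.18×T = 422.18 T; seawater cools: 1410×3.99×(T − 39.4) = 5625.9(T − 39.4)
6048.1 T = 221660 − 33734 = 187926
T ≈ 31.07 °C. Since T > 0 °C, the all-ice-melts assumption holds.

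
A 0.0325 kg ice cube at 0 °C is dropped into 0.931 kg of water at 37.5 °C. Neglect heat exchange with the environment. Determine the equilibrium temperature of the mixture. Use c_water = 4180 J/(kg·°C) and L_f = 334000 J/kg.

T_f ≈ 33.5 °C

Let T be the final temperature. ΣQ_i = 0:
latent heat to melt: 0.0325·334000 = 10855
  warm the meltwater: 135.85 T
  water: 3891.6(T − 37.5)
4027.4 T = 145934 − 10855 = 135079
T ≈ 33.54 °C — above 0 °C, consistent with complete melting.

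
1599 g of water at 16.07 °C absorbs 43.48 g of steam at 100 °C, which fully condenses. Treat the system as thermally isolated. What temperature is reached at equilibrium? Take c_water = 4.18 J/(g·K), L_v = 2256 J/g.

Net heat exchanged in the isolated system is zero:
latent heat released on condensation: 43.48×2256 = 98091; condensed water 100 °C→T: 181.75(T − 100); water warms: 1599×4.18×(T − 16.07) = 6683.8(T − 16.07)
6865.6 T = 98091 + 18175 + 107409 = 223675
T ≈ 32.58 °C (< 100 °C, so full condensation is consistent).

T_f ≈ 32.6 °C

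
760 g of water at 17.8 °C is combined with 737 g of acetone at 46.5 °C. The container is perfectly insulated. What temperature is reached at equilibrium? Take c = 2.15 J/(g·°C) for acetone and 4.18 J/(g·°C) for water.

T_f ≈ 27.4 °C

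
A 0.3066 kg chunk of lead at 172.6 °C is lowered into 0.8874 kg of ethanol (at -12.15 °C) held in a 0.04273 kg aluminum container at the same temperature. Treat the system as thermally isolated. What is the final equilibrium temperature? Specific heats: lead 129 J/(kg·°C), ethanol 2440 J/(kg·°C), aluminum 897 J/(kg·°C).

Setting the total heat transfer to zero:
0.3066×129×(T − 172.6) + 0.8874×2440×(T − (-12.15)) + 0.04273×897×(T − (-12.15)) = 0
39.55(T − 172.6) + 2165.3(T − (-12.15)) + 38.33(T − (-12.15)) = 0
2243.1 T = -19947
T = -19947/2243.1 ≈ -8.89 °C

T_f ≈ -8.9 °C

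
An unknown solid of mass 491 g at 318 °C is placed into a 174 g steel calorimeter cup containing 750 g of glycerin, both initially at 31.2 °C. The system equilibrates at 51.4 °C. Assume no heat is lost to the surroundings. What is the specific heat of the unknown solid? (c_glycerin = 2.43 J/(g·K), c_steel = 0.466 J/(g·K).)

c ≈ 0.294 J/(g·K)

Net heat exchanged in the isolated system is zero:
491×c×(51.4 − 318) + 750×2.43×(51.4 − 31.2) + 174×0.466×(51.4 − 31.2) = 0
-130901 c = -38452
c = -38452/-130901 ≈ 0.2938 J/(g·K)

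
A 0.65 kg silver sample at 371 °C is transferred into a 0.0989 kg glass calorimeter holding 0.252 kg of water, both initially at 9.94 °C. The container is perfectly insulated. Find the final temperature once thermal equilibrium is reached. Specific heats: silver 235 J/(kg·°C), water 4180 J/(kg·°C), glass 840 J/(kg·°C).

Conservation of energy gives ΣQ = 0:
0.65·235·(T − 371) + 0.252·4180·(T − 9.94) + 0.0989·840·(T − 9.94) = 0
152.75(T − 371) + 1053.4(T − 9.94) + 83.08(T − 9.94) = 0
(152.75 + 1053.4 + 83.08) T = 152.75·371 + 1053.4·9.94 + 83.08·9.94
T ≈ 52.72 °C

T_f ≈ 52.7 °C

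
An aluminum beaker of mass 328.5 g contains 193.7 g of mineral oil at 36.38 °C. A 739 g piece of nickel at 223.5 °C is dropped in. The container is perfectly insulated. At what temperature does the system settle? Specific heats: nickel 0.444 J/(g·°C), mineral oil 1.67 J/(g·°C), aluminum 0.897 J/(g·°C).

T_f ≈ 101.3 °C

T_f = Σ m_i c_i T_i / Σ m_i c_i:
T_f = (328.12*223.5 + 323.48*36.38 + 294.66*36.38) / (328.12 + 323.48 + 294.66)
    = 95822 / 946.26 ≈ 101.26 °C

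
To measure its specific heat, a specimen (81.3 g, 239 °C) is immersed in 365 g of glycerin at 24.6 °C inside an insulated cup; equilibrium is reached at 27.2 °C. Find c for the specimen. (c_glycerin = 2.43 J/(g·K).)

Heat lost by the specimen = heat gained by the glycerin:
81.3·c·(239 − 27.2) = 365·2.43·(27.2 − 24.6)
17219 c = 2306.1  ⇒  c ≈ 0.1339 J/(g·K)

c ≈ 0.134 J/(g·K)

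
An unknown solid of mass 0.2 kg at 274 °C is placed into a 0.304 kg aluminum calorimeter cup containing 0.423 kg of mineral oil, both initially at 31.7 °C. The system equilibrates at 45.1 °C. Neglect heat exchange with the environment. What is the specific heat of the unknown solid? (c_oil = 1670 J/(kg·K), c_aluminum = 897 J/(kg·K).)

c ≈ 287 J/(kg·K)

Energy conservation, ΣQ = 0:
0.2·c·(45.1 − 274) + 0.423·1670·(45.1 − 31.7) + 0.304·897·(45.1 − 31.7) = 0
-45.78 c = -13120
c = -13120/-45.78 ≈ 286.6 J/(kg·K)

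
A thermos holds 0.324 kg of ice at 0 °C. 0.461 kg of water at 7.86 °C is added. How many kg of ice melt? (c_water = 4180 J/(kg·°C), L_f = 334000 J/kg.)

m_melted ≈ 0.0453 kg

Heat available from the water dropping to 0 °C: 0.461×4180×7.86 = 15146 J.
To melt every bit of ice: 0.324×334000 = 108216 J.
15146 J < 108216 J, so only part of the ice melts and the system sits at 0 °C.
m_melted×334000 = 15146  ⇒  m_melted ≈ 0.04535 kg.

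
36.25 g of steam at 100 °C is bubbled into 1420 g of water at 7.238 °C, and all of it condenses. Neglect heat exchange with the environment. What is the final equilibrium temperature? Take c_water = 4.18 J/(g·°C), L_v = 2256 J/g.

Let T be the final temperature. ΣQ_i = 0:
condense steam: −36.25·2256 = −81780; condensate cools 100→T: 36.25·4.18·(T − 100) = 151.52(T − 100); water warms: 1420·4.18·(T − 7.238) = 5935.6(T − 7.238)
6087.1 T = 81780 + 15152 + 42962 = 139894
T ≈ 22.98 °C — below 100 °C, confirming all the steam condensed.

T_f ≈ 23.0 °C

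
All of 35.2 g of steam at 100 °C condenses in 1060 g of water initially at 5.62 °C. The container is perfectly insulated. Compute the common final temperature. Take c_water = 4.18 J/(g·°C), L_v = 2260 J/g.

Taking heat into each body as positive, Σ m c ΔT = 0:
condense steam: −35.2·2260 = −79552; condensate cools 100→T: 35.2·4.18·(T − 100) = 147.14(T − 100); water warms: 1060·4.18·(T − 5.62) = 4430.8(T − 5.62)
4577.9 T = 79552 + 14714 + 24901 = 119167
T ≈ 26.03 °C — below 100 °C, confirming all the steam condensed.

T_f ≈ 26.0 °C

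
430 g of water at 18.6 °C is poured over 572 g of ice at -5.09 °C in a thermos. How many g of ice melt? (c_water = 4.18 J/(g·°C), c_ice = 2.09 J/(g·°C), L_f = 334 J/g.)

Cooling the water to 0 °C releases 430·4.18·18.6 = 33432 J.
Warming the ice to 0 °C takes 572·2.09·5.09 = 6085 J, leaving 27347 J for melting.
To melt every bit of ice: 572·334 = 191048 J.
27347 J < 191048 J, so only part of the ice melts and the system sits at 0 °C.
m_melt = 27347 / L_f = 81.88 g.

m_melted ≈ 81.9 g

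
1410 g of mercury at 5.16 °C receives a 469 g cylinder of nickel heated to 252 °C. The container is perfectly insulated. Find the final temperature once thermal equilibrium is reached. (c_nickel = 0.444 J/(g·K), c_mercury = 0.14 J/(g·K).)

Taking heat into each body as positive, Σ m c ΔT = 0:
469×0.444×(T − 252) + 1410×0.14×(T − 5.16) = 0
208.24(T − 252) + 197.4(T − 5.16) = 0
(208.24 + 197.4) T = 208.24×252 + 197.4×5.16
T ≈ 131.88 °C

T_f ≈ 131.9 °C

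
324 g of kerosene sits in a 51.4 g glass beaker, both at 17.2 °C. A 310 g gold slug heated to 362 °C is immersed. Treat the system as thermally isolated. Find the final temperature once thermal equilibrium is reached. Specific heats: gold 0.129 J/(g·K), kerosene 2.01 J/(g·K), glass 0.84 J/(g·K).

T_f ≈ 36.0 °C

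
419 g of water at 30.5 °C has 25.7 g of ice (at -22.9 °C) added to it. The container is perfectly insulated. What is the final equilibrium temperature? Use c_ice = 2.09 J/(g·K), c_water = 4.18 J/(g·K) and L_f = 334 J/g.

Heat gained plus heat lost sum to zero:
ice -22.9→0 °C: 25.7·2.09·22.9 = 1230
  latent heat to melt: 25.7·334 = 8583.8
  meltwater 0→T: 25.7·4.18·T = 107.43 T
  water cools: 419·4.18·(T − 30.5) = 1751.4(T − 30.5)
1858.8 T = 53418 − 9813.8 = 43604
T ≈ 23.46 °C — above 0 °C, consistent with complete melting.

T_f ≈ 23.5 °C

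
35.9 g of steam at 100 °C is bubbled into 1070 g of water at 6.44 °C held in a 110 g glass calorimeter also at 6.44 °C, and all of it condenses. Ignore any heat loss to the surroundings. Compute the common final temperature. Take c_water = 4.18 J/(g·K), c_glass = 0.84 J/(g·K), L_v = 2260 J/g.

Heat gained plus heat lost sum to zero:
steam→water at 100 °C releases m L_v = 35.9·2260 = 81134; condensate cools 100→T: 35.9·4.18·(T − 100) = 150.06(T − 100); original water: 4472.6(T − 6.44); cup: 92.4(T − 6.44)
4715.1 T = 81134 + 15006 + 29399 = 125539
T ≈ 26.63 °C, under the boiling point, so the assumption holds.

T_f ≈ 26.6 °C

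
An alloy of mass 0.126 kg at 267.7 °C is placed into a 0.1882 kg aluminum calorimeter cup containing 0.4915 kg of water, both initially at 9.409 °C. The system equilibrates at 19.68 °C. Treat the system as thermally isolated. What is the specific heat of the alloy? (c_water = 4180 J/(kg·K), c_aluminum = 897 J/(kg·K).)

Energy conservation, ΣQ = 0:
0.126×c×(19.68 − 267.7) + 0.4915×4180×(19.68 − 9.409) + 0.1882×897×(19.68 − 9.409) = 0
-31.25 c = -22835
c = -22835/-31.25 ≈ 730.7 J/(kg·K)

c ≈ 731 J/(kg·K)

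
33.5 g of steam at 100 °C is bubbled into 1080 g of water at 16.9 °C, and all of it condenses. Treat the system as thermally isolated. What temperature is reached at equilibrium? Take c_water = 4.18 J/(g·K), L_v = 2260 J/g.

Setting the total heat transfer to zero:
steam→water at 100 °C releases m L_v = 33.5·2260 = 75710
  condensate cools 100→T: 33.5·4.18·(T − 100) = 140.03(T − 100)
  original water: 4514.4(T − 16.9)
4654.4 T = 75710 + 14003 + 76293 = 166006
T ≈ 35.67 °C, under the boiling point, so the assumption holds.

T_f ≈ 35.7 °C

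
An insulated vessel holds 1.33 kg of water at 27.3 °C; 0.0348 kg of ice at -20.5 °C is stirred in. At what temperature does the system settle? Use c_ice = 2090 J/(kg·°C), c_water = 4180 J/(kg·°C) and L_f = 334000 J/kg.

Energy balance with sensible and latent terms:
ice -20.5→0 °C: 0.0348×2090×20.5 = 1491
  latent heat to melt: 0.0348×334000 = 11623
  meltwater 0→T: 0.0348×4180×T = 145.46 T
  water: 5559.4(T − 27.3)
5704.9 T = 151772 − 13114 = 138657
T ≈ 24.31 °C (positive, so assuming full melt was valid).

T_f ≈ 24.3 °C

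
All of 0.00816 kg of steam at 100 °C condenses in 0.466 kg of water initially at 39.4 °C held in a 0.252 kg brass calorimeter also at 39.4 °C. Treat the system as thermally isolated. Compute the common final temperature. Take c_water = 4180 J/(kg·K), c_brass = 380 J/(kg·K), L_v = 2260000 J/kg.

Taking heat into each body as positive, Σ m c ΔT = 0:
latent heat released on condensation: 0.00816×2260000 = 18442; condensate cools 100→T: 0.00816×4180×(T − 100) = 34.11(T − 100); water warms: 0.466×4180×(T − 39.4) = 1947.9(T − 39.4); brass cup: 0.252×380×(T − 39.4) = 95.76(T − 39.4)
2077.7 T = 18442 + 3410.9 + 80519 = 102372
T ≈ 49.27 °C — below 100 °C, confirming all the steam condensed.

T_f ≈ 49.3 °C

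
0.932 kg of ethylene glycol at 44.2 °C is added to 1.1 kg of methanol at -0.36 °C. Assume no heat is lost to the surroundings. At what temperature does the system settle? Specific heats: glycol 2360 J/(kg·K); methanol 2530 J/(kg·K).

T_f ≈ 19.3 °C

|Q_glycol| = |Q_methanol|:
0.932·2360·(44.2 − T) = 1.1·2530·(T − (-0.36))
2199.5(44.2 − T) = 2783(T − (-0.36))
4982.5 T = 96217  ⇒  T ≈ 19.31 °C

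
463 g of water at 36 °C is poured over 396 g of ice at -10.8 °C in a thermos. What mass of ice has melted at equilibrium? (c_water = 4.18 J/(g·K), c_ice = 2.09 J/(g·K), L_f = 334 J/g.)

m_melted ≈ 182 g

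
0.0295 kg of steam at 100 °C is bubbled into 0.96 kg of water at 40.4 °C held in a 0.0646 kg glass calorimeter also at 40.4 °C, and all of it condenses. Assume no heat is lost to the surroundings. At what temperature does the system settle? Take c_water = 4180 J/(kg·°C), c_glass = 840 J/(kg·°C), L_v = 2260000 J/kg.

Energy balance with sensible and latent terms:
steam→water at 100 °C releases m L_v = 0.0295×2260000 = 66670; condensate cools 100→T: 0.0295×4180×(T − 100) = 123.31(T − 100); water warms: 0.96×4180×(T − 40.4) = 4012.8(T − 40.4); cup: 54.26(T − 40.4)
4190.4 T = 66670 + 12331 + 164309 = 243310
T ≈ 58.06 °C — below 100 °C, confirming all the steam condensed.

T_f ≈ 58.1 °C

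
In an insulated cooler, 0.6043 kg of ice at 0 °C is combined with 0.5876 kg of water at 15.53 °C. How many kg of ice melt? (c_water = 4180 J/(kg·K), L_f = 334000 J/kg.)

m_melted ≈ 0.114 kg

Water can give up m c ΔT = 0.5876·4180·15.53 = 38144 J before reaching 0 °C.
Melting all 0.6043 kg of ice would need 0.6043·334000 = 201836 J.
That's not enough to melt it all — equilibrium is at 0 °C with ice remaining.
m_melt = 38144 / L_f = 0.1142 kg.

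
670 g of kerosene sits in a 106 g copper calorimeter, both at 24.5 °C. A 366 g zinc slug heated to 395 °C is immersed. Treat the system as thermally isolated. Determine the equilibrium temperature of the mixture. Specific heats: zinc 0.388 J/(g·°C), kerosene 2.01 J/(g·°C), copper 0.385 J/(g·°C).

Net heat exchanged in the isolated system is zero:
366·0.388·(T − 395) + 670·2.01·(T − 24.5) + 106·0.385·(T − 24.5) = 0
(142.01 + 1346.7 + 40.81) T = 142.01·395 + 1346.7·24.5 + 40.81·24.5
T = 90087/1529.5 ≈ 58.90 °C

T_f ≈ 58.9 °C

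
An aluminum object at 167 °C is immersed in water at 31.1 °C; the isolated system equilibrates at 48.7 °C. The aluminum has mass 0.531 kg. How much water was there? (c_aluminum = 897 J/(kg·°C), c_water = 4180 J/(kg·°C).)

Heat lost by the aluminum = heat gained by the water:
0.531·897·(167 − 48.7) = m·4180·(48.7 − 31.1)
73568 m = 56347  ⇒  m ≈ 0.7659 kg

m ≈ 0.766 kg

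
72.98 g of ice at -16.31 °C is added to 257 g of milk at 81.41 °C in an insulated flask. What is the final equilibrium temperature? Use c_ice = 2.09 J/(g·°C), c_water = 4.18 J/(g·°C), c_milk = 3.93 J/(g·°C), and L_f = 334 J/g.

T_f ≈ 42.1 °C

Setting the total heat transfer to zero:
ice -16.31→0 °C: 72.98×2.09×16.31 = 2487.7; latent heat to melt: 72.98×334 = 24375; meltwater 0→T: 72.98×4.18×T = 305.06 T; milk cools: 257×3.93×(T − 81.41) = 1010(T − 81.41)
1315.1 T = 82225 − 26863 = 55362
T ≈ 42.10 °C. Since T > 0 °C, the all-ice-melts assumption holds.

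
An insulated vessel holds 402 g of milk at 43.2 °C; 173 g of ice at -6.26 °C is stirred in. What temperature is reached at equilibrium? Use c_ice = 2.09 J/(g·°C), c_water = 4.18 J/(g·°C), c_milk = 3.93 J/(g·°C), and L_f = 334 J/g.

T_f ≈ 3.6 °C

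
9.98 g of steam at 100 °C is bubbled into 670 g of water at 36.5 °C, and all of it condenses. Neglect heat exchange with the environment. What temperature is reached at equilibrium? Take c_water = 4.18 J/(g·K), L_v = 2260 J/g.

Energy balance with sensible and latent terms:
condense steam: −9.98·2260 = −22555; condensate cools 100→T: 9.98·4.18·(T − 100) = 41.72(T − 100); water warms: 670·4.18·(T − 36.5) = 2800.6(T − 36.5)
2842.3 T = 22555 + 4171.6 + 102222 = 128948
T ≈ 45.37 °C — below 100 °C, confirming all the steam condensed.

T_f ≈ 45.4 °C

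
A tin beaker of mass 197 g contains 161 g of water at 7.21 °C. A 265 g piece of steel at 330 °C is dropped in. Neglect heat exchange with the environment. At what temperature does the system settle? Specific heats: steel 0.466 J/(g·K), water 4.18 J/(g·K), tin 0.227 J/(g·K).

T_f ≈ 54.6 °C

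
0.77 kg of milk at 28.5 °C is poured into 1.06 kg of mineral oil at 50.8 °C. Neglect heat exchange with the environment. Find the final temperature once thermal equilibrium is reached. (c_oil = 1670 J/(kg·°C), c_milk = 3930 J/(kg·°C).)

T_f ≈ 36.7 °C

Let T be the final temperature. ΣQ_i = 0:
1.06*1670*(T − 50.8) + 0.77*3930*(T − 28.5) = 0
1770.2(T − 50.8) + 3026.1(T − 28.5) = 0
4796.3 T = 176170
T ≈ 36.73 °C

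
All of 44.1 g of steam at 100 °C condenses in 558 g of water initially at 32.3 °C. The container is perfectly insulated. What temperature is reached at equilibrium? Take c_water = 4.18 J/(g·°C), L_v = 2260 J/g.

T_f ≈ 76.9 °C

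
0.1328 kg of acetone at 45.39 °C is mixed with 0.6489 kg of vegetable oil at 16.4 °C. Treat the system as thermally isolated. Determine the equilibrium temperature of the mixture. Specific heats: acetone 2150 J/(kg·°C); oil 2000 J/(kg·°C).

T_f ≈ 21.6 °C

With ΣQ=0 the equilibrium temperature is the m·c-weighted mean:
T_f = (285.52·45.39 + 1297.8·16.4) / (285.52 + 1297.8)
    = 34244 / 1583.3 ≈ 21.63 °C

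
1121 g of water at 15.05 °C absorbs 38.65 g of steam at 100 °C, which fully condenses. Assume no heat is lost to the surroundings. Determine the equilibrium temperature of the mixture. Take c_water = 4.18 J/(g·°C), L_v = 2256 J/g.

Conservation of energy gives ΣQ = 0:
condense steam: −38.65×2256 = −87194
  condensed water 100 °C→T: 161.56(T − 100)
  original water: 4685.8(T − 15.05)
4847.3 T = 87194 + 16156 + 70521 = 173871
T ≈ 35.87 °C, under the boiling point, so the assumption holds.

T_f ≈ 35.9 °C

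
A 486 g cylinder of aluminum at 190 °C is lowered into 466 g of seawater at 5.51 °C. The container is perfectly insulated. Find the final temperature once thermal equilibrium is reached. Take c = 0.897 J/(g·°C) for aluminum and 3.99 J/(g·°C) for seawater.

T_f ≈ 40.6 °C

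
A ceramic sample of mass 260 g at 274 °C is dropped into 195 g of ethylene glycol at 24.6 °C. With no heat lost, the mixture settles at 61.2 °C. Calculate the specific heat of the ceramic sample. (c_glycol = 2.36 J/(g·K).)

m_s c (T_s − T_f) = m_glycol c_glycol (T_f − T_0):
260·c·(274 − 61.2) = 195·2.36·(61.2 − 24.6)
55328 c = 16843  ⇒  c ≈ 0.3044 J/(g·K)

c ≈ 0.304 J/(g·K)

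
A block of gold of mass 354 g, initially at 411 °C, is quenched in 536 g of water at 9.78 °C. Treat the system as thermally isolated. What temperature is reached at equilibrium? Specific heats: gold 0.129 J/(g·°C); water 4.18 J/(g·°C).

Energy conservation, ΣQ = 0:
354*0.129*(T − 411) + 536*4.18*(T − 9.78) = 0
(45.67 + 2240.5) T = 45.67*411 + 2240.5*9.78
T = 40681/2286.1 ≈ 17.79 °C

T_f ≈ 17.8 °C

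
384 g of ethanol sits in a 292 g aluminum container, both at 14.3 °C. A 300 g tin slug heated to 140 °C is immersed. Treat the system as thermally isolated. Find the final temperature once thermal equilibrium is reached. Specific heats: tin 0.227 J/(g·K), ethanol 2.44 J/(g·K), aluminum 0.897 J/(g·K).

T_f ≈ 21.1 °C

Conservation of energy gives ΣQ = 0:
300*0.227*(T − 140) + 384*2.44*(T − 14.3) + 292*0.897*(T − 14.3) = 0
1267 T = 26678
T ≈ 21.06 °C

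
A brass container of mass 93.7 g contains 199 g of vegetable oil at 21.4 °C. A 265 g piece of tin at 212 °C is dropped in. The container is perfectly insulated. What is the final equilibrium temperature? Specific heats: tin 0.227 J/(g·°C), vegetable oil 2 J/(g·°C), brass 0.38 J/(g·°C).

T_f ≈ 44.6 °C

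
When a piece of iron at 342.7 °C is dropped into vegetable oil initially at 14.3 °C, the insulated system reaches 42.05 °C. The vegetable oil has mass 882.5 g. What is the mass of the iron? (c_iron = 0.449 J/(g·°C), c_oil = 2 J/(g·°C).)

m ≈ 363 g

Setting the total heat transfer to zero:
m·0.449·(42.05 − 342.7) + 882.5·2·(42.05 − 14.3) = 0
-134.99 m = -48979
m = -48979/-134.99 ≈ 362.8 g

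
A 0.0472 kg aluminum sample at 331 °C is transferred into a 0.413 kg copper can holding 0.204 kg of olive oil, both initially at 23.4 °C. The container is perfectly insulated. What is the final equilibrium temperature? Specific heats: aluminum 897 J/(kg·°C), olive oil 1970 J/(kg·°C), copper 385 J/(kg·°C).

With ΣQ=0 the equilibrium temperature is the m·c-weighted mean:
T_f = (42.34·331 + 401.88·23.4 + 159·23.4) / (42.34 + 401.88 + 159)
    = 27139 / 603.22 ≈ 44.99 °C

T_f ≈ 45.0 °C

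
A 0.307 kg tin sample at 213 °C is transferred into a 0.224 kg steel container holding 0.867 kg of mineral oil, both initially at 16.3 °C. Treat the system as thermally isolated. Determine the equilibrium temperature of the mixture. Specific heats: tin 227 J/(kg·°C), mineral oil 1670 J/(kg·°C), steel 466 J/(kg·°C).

Setting the total heat transfer to zero:
0.307·227·(T − 213) + 0.867·1670·(T − 16.3) + 0.224·466·(T − 16.3) = 0
(69.69 + 1447.9 + 104.38) T = 69.69·213 + 1447.9·16.3 + 104.38·16.3
T = 40146/1622 ≈ 24.75 °C

T_f ≈ 24.8 °C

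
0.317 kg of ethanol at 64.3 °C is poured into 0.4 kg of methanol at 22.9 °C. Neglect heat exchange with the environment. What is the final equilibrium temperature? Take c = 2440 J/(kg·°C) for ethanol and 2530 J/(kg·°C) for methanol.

T_f ≈ 40.8 °C

Heat gained plus heat lost sum to zero:
0.317×2440×(T − 64.3) + 0.4×2530×(T − 22.9) = 0
(773.48 + 1012) T = 773.48×64.3 + 1012×22.9
T = 72910 / 1785.5 = 40.8 °C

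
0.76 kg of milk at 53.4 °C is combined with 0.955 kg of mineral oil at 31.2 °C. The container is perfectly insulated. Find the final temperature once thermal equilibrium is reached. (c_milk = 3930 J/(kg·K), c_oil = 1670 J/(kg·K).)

Let T be the final temperature. ΣQ_i = 0:
0.76*3930*(T − 53.4) + 0.955*1670*(T − 31.2) = 0
4581.6 T = 209254
T = 209254 / 4581.6 = 45.7 °C

T_f ≈ 45.7 °C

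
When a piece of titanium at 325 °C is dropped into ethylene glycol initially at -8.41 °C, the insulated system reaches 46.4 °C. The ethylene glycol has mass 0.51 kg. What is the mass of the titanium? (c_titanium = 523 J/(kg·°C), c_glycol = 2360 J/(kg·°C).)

m ≈ 0.453 kg

|Q_titanium| = |Q_glycol|:
m×523×(325 − 46.4) = 0.51×2360×(46.4 − (-8.41))
145708 m = 65969  ⇒  m ≈ 0.4528 kg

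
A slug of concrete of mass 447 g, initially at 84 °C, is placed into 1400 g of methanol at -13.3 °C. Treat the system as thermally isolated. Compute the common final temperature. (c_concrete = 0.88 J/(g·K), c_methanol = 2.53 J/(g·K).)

T_f is the heat-capacity-weighted average of the initial temperatures:
T_f = (393.36×84 + 3542×(-13.3)) / (393.36 + 3542)
    = -14066 / 3935.4 ≈ -3.57 °C

T_f ≈ -3.6 °C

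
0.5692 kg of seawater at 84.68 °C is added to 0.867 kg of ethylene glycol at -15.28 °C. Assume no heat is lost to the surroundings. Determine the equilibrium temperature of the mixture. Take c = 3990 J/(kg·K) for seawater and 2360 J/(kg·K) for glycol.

T_f ≈ 37.3 °C

With ΣQ=0 the equilibrium temperature is the m·c-weighted mean:
T_f = (2271.1*84.68 + 2046.1*(-15.28)) / (2271.1 + 2046.1)
    = 161053 / 4317.2 ≈ 37.30 °C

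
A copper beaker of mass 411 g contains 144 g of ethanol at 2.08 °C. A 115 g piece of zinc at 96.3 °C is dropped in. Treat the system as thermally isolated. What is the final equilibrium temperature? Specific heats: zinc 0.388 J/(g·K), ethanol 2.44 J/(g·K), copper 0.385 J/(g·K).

Let T be the final temperature. ΣQ_i = 0:
115×0.388×(T − 96.3) + 144×2.44×(T − 2.08) + 411×0.385×(T − 2.08) = 0
44.62(T − 96.3) + 351.36(T − 2.08) + 158.24(T − 2.08) = 0
554.22 T = 5356.9
T = 5356.9 / 554.22 = 9.67 °C

T_f ≈ 9.7 °C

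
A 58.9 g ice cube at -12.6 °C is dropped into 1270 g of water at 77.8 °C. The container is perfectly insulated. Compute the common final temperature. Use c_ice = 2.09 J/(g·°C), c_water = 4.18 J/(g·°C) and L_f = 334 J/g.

T_f ≈ 70.5 °C

Net heat exchanged in the isolated system is zero:
ice -12.6→0 °C: 58.9×2.09×12.6 = 1551.1; latent heat to melt: 58.9×334 = 19673; warm the meltwater: 246.2 T; water cools: 1270×4.18×(T − 77.8) = 5308.6(T − 77.8)
5554.8 T = 413009 − 21224 = 391785
T ≈ 70.53 °C (positive, so assuming full melt was valid).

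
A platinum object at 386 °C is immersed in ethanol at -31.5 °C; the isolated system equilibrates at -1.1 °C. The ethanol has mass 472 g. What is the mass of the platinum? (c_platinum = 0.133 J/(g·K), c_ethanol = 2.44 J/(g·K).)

Taking heat into each body as positive, Σ m c ΔT = 0:
m×0.133×(-1.1 − 386) + 472×2.44×(-1.1 − (-31.5)) = 0
-51.48 m = -35011
m = -35011/-51.48 ≈ 680 g

m ≈ 680 g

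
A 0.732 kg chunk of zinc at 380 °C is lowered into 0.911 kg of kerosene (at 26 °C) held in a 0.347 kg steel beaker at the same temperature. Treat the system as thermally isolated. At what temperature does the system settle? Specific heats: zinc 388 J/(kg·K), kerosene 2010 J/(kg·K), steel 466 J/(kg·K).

T_f ≈ 70.2 °C

Setting the total heat transfer to zero:
0.732*388*(T − 380) + 0.911*2010*(T − 26) + 0.347*466*(T − 26) = 0
284.02(T − 380) + 1831.1(T − 26) + 161.7(T − 26) = 0
(284.02 + 1831.1 + 161.7) T = 284.02*380 + 1831.1*26 + 161.7*26
T = 159739 / 2276.8 = 70.2 °C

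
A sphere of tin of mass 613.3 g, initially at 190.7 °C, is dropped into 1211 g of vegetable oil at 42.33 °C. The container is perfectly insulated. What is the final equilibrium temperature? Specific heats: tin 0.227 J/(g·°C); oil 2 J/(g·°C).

Setting the total heat transfer to zero:
613.3×0.227×(T − 190.7) + 1211×2×(T − 42.33) = 0
139.22(T − 190.7) + 2422(T − 42.33) = 0
2561.2 T = 129072
T ≈ 50.39 °C

T_f ≈ 50.4 °C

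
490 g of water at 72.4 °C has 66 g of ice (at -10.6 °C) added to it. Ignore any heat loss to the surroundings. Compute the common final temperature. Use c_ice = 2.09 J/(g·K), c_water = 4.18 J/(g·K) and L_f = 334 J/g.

T_f ≈ 53.7 °C

Taking heat into each body as positive, Σ m c ΔT = 0:
ice -10.6→0 °C: 66·2.09·10.6 = 1462.2
  melt ice: 66·334 = 22044
  warm the meltwater: 275.88 T
  water cools: 490·4.18·(T − 72.4) = 2048.2(T − 72.4)
2324.1 T = 148290 − 23506 = 124784
T ≈ 53.69 °C (positive, so assuming full melt was valid).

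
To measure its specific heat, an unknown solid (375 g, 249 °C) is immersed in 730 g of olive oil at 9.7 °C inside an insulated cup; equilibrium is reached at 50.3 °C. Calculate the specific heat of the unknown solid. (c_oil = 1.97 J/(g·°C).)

Let T be the final temperature. ΣQ_i = 0:
375·c·(50.3 − 249) + 730·1.97·(50.3 − 9.7) = 0
-74512 c = -58387
c = -58387/-74512 ≈ 0.7836 J/(g·°C)

c ≈ 0.784 J/(g·°C)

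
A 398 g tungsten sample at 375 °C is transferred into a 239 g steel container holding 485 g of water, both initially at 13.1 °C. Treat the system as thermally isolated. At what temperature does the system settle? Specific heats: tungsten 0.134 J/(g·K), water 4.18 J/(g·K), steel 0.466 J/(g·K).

Heat gained plus heat lost sum to zero:
398·0.134·(T − 375) + 485·4.18·(T − 13.1) + 239·0.466·(T − 13.1) = 0
53.33(T − 375) + 2027.3(T − 13.1) + 111.37(T − 13.1) = 0
(53.33 + 2027.3 + 111.37) T = 53.33·375 + 2027.3·13.1 + 111.37·13.1
T ≈ 21.91 °C

T_f ≈ 21.9 °C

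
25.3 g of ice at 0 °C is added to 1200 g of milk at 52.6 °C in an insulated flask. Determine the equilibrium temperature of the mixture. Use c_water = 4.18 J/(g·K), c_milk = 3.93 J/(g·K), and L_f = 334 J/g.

T_f ≈ 49.7 °C

Net heat exchanged in the isolated system is zero:
latent heat to melt: 25.3·334 = 8450.2
  warm the meltwater: 105.75 T
  milk cools: 1200·3.93·(T − 52.6) = 4716(T − 52.6)
4821.8 T = 248062 − 8450.2 = 239611
T ≈ 49.69 °C (positive, so assuming full melt was valid).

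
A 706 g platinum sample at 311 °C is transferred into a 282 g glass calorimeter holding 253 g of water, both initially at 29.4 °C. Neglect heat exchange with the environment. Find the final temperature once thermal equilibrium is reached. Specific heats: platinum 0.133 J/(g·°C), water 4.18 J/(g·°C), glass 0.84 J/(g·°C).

Taking heat into each body as positive, Σ m c ΔT = 0:
706×0.133×(T − 311) + 253×4.18×(T − 29.4) + 282×0.84×(T − 29.4) = 0
(93.9 + 1057.5 + 236.88) T = 93.9×311 + 1057.5×29.4 + 236.88×29.4
T = 67258/1388.3 ≈ 48.45 °C

T_f ≈ 48.4 °C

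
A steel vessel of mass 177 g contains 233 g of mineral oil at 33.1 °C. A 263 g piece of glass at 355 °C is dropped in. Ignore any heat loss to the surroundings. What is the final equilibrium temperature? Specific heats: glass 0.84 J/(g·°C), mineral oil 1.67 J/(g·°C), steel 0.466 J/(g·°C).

T_f ≈ 135.8 °C

Net heat exchanged in the isolated system is zero:
263*0.84*(T − 355) + 233*1.67*(T − 33.1) + 177*0.466*(T − 33.1) = 0
220.92(T − 355) + 389.11(T − 33.1) + 82.48(T − 33.1) = 0
692.51 T = 94036
T = 94036 / 692.51 = 136 °C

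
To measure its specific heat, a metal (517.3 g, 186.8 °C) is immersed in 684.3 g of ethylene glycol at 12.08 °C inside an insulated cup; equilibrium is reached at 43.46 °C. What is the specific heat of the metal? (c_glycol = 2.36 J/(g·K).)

c ≈ 0.683 J/(g·K)

Energy conservation, ΣQ = 0:
517.3·c·(43.46 − 186.8) + 684.3·2.36·(43.46 − 12.08) = 0
-74150 c = -50677
c = -50677/-74150 ≈ 0.6834 J/(g·K)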